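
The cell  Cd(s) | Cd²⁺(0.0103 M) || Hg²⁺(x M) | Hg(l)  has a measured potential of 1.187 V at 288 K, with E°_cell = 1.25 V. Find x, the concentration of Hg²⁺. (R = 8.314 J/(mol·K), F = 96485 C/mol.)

6.4 × 10^-5 M

From the Nernst equation, ln Q = nF(E° − E)/RT = 2×96485×(1.25 − 1.187)/(8.314×288) = 5.077, so Q = 160.
With Q = [Cd²⁺]/[Hg²⁺] and the known concentrations, [Hg²⁺] in the denominator gives [Hg²⁺] = 6.4 × 10^-5 M.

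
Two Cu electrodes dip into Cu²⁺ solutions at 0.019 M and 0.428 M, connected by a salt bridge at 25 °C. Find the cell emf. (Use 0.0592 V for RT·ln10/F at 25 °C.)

0.040 V

Both half-cells are Cu²⁺/Cu, so E°_cell = 0. The concentrated side is the cathode; the cell reaction moves Cu²⁺ from high to low concentration with n = 2.
Q = [Cu²⁺]_dilute/[Cu²⁺]_conc = 0.019/0.428 = 0.0444.
E = 0 − (0.0592/2) log Q = −(0.0592/2)(-1.353) = 0.0400 V.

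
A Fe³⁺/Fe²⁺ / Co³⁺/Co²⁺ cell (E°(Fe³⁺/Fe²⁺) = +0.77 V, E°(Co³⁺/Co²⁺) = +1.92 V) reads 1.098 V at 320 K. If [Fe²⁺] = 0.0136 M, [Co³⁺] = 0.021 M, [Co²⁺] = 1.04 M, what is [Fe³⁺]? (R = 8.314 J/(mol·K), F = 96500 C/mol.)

0.0018 M

From the Nernst equation, ln Q = nF(E° − E)/RT = 1×96500×(1.15 − 1.098)/(8.314×320) = 1.886, so Q = 6.59.
With Q = [Fe³⁺]·[Co²⁺]/([Fe²⁺]·[Co³⁺]) and the known concentrations, [Fe³⁺] in the numerator gives [Fe³⁺] = 0.0018 M.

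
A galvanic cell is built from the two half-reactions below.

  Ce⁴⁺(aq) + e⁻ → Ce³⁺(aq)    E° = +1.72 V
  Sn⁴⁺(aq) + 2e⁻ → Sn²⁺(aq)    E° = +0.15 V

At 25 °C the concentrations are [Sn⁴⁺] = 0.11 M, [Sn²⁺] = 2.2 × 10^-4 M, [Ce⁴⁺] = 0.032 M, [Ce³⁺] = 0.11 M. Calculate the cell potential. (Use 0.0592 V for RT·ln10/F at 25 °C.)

The Ce⁴⁺/Ce³⁺ couple has the higher reduction potential and acts as the cathode, so E°_cell = +1.72 − (+0.15) = 1.57 V.
Balancing electrons gives n = 2; the reaction quotient is Q = [Sn⁴⁺]·[Ce³⁺]^2/([Sn²⁺]·[Ce⁴⁺]^2) = 5910.
At 25 °C, E = E° − (0.0592/n) log Q = 1.57 − (0.0592/2)(3.771) = 1.570 − 0.112 = 1.458 V.

1.46 V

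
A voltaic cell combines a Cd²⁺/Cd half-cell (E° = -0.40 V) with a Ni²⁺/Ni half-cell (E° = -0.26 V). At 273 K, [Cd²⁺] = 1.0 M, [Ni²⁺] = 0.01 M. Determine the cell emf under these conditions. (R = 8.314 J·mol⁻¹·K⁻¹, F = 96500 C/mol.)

The Ni²⁺/Ni couple has the higher reduction potential and acts as the cathode, so E°_cell = -0.26 − (-0.40) = 0.14 V.
Balancing electrons gives n = 2; the reaction quotient is Q = [Cd²⁺]/[Ni²⁺] = 100.
E = E° − (RT/nF) ln Q = 0.14 − (8.314×273)/(2×96500) × (4.605) = 0.140 − 0.054 = 0.086 V.

0.086 V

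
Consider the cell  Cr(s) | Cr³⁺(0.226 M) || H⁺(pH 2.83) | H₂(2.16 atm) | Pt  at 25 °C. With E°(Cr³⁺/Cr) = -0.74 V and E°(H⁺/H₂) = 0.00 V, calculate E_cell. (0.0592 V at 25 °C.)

The hydrogen couple is the cathode, so E°_cell = 0.74 V; n = 6.
[H⁺] = 10^(−2.83) = 0.0015 M, and Q = [Cr³⁺]^2·P(H₂)^3 / [H⁺]^6 = 4.92 × 10^16.
E = E° − (0.0592/6) log Q = 0.74 − (0.0592/6)(16.692) = 0.575 V.

0.58 V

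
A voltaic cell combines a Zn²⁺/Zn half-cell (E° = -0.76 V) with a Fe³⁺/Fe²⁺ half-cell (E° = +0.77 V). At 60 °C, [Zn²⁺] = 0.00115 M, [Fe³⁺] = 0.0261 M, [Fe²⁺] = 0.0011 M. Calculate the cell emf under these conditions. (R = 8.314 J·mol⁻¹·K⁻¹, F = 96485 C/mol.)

1.72 V

The Fe³⁺/Fe²⁺ couple has the higher reduction potential and acts as the cathode, so E°_cell = +0.77 − (-0.76) = 1.53 V.
Balancing electrons gives n = 2; the reaction quotient is Q = [Zn²⁺]·[Fe²⁺]^2/[Fe³⁺]^2 = 2.04 × 10^-6.
E = E° − (RT/nF) ln Q = 1.53 − (8.314×333)/(2×96485) × (-13.101) = 1.530 + 0.188 = 1.718 V.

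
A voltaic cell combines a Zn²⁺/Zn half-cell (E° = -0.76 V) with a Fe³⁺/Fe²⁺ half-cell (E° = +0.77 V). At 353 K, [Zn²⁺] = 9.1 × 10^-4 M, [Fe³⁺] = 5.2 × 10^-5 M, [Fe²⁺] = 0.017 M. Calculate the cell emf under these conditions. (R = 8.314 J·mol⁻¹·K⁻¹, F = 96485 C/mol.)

1.46 V

The Fe³⁺/Fe²⁺ couple has the higher reduction potential and acts as the cathode, so E°_cell = +0.77 − (-0.76) = 1.53 V.
Balancing electrons gives n = 2; the reaction quotient is Q = [Zn²⁺]·[Fe²⁺]^2/[Fe³⁺]^2 = 97.3.
E = E° − (RT/nF) ln Q = 1.53 − (8.314×353)/(2×96485) × (4.577) = 1.530 − 0.070 = 1.460 V.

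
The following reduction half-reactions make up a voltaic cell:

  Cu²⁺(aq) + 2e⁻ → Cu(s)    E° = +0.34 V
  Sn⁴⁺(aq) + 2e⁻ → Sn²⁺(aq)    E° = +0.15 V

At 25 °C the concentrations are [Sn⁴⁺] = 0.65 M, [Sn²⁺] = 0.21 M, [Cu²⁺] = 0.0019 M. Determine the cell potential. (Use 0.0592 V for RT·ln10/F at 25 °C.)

0.095 V

The Cu²⁺/Cu couple has the higher reduction potential and acts as the cathode, so E°_cell = +0.34 − (+0.15) = 0.19 V.
Balancing electrons gives n = 2; the reaction quotient is Q = [Sn⁴⁺]/([Sn²⁺]·[Cu²⁺]) = 1630.
At 25 °C, E = E° − (0.0592/n) log Q = 0.19 − (0.0592/2)(3.212) = 0.190 − 0.095 = 0.095 V.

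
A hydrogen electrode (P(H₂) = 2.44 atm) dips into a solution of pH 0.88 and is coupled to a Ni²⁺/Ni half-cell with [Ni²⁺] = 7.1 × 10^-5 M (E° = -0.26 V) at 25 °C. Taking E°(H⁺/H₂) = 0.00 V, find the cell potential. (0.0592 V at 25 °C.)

0.32 V

The hydrogen couple is the cathode, so E°_cell = 0.26 V; n = 2.
[H⁺] = 10^(−0.88) = 0.13 M, and Q = [Ni²⁺]·P(H₂) / [H⁺]^2 = 0.00997.
E = E° − (0.0592/2) log Q = 0.26 − (0.0592/2)(-2.001) = 0.319 V.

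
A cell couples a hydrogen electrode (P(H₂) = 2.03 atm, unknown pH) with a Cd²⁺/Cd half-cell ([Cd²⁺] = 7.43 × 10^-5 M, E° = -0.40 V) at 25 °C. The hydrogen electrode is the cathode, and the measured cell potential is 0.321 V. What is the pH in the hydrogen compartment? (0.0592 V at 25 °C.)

pH = 3.25

E°_cell = 0.40 V and n = 2.
log Q = n(E° − E)/0.0592 = 2×(0.40 − 0.321)/0.0592 = 2.669.
With Q = [Cd²⁺]·P(H₂) / [H⁺]^2, solving for [H⁺] gives log[H⁺] = -3.245, so pH = 3.25.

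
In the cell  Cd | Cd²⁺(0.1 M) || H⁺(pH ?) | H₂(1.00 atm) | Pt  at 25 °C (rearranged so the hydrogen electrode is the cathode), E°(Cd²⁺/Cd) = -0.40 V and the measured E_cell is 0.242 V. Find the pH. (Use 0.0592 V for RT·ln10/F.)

pH = 3.17

E°_cell = 0.40 V and n = 2.
log Q = n(E° − E)/0.0592 = 2×(0.40 − 0.242)/0.0592 = 5.338.
With Q = [Cd²⁺]·P(H₂) / [H⁺]^2, solving for [H⁺] gives log[H⁺] = -3.169, so pH = 3.17.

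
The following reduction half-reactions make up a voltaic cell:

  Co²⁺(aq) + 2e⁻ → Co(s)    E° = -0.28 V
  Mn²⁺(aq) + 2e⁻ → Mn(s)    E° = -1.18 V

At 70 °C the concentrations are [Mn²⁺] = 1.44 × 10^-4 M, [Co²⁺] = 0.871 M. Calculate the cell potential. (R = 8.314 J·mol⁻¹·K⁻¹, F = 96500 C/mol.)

The Co²⁺/Co couple has the higher reduction potential and acts as the cathode, so E°_cell = -0.28 − (-1.18) = 0.90 V.
Balancing electrons gives n = 2; the reaction quotient is Q = [Mn²⁺]/[Co²⁺] = 1.65 × 10^-4.
E = E° − (RT/nF) ln Q = 0.90 − (8.314×343)/(2×96500) × (-8.708) = 0.900 + 0.129 = 1.029 V.

1.03 V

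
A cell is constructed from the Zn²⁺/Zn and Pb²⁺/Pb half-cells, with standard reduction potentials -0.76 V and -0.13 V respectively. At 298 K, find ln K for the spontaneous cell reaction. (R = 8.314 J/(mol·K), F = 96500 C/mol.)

ln K = 49.1

E°_cell = -0.13 − (-0.76) = 0.63 V, with n = 2 electrons transferred.
At equilibrium E = 0, so the Nernst equation gives ln K = nFE°/RT = (2)(96500)(0.63)/((8.314)(298)) = 49.08.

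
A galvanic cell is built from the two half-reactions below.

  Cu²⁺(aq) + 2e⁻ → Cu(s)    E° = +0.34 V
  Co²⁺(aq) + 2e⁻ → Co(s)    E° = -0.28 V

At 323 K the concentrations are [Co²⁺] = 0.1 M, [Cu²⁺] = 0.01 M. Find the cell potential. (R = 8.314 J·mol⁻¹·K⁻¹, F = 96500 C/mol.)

The Cu²⁺/Cu couple has the higher reduction potential and acts as the cathode, so E°_cell = +0.34 − (-0.28) = 0.62 V.
Balancing electrons gives n = 2; the reaction quotient is Q = [Co²⁺]/[Cu²⁺] = 10.0.
E = E° − (RT/nF) ln Q = 0.62 − (8.314×323)/(2×96500) × (2.303) = 0.620 − 0.032 = 0.588 V.

0.588 V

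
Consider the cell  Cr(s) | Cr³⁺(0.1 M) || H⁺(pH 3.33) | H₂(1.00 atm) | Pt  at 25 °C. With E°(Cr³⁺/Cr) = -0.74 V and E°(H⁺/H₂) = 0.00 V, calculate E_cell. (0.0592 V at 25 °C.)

The hydrogen couple is the cathode, so E°_cell = 0.74 V; n = 6.
[H⁺] = 10^(−3.33) = 4.7 × 10^-4 M, and Q = [Cr³⁺]^2·P(H₂)^3 / [H⁺]^6 = 9.55 × 10^17.
E = E° − (0.0592/6) log Q = 0.74 − (0.0592/6)(17.980) = 0.563 V.

0.56 V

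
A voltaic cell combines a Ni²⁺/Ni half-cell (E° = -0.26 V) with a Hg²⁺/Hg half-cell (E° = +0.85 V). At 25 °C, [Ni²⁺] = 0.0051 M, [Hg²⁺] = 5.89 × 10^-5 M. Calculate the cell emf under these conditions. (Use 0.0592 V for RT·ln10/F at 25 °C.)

The Hg²⁺/Hg couple has the higher reduction potential and acts as the cathode, so E°_cell = +0.85 − (-0.26) = 1.11 V.
Balancing electrons gives n = 2; the reaction quotient is Q = [Ni²⁺]/[Hg²⁺] = 86.6.
At 25 °C, E = E° − (0.0592/n) log Q = 1.11 − (0.0592/2)(1.937) = 1.110 − 0.057 = 1.053 V.

1.05 V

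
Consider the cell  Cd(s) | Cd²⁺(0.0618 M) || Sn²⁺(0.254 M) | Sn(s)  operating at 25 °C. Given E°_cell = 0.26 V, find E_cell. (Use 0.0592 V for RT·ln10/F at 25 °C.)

Balancing electrons gives n = 2; the reaction quotient is Q = [Cd²⁺]/[Sn²⁺] = 0.243.
At 25 °C, E = E° − (0.0592/n) log Q = 0.26 − (0.0592/2)(-0.614) = 0.260 + 0.018 = 0.278 V.

0.278 V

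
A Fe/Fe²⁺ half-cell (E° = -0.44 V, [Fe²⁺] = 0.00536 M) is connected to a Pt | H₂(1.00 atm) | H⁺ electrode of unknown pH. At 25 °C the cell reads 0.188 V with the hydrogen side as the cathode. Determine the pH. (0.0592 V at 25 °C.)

pH = 5.39

E°_cell = 0.44 V and n = 2.
log Q = n(E° − E)/0.0592 = 2×(0.44 − 0.188)/0.0592 = 8.514.
With Q = [Fe²⁺]·P(H₂) / [H⁺]^2, solving for [H⁺] gives log[H⁺] = -5.392, so pH = 5.39.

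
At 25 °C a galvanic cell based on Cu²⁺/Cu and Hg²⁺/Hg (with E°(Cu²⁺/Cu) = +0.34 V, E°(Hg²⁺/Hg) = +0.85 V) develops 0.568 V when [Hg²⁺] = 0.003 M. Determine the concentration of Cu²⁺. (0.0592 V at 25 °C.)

3.3 × 10^-5 M

From the Nernst equation, log Q = n(E° − E)/0.0592 = 2(0.51 − 0.568)/0.0592 = -1.959, so Q = 0.0110.
With Q = [Cu²⁺]/[Hg²⁺] and the known concentrations, [Cu²⁺] in the numerator gives [Cu²⁺] = 3.3 × 10^-5 M.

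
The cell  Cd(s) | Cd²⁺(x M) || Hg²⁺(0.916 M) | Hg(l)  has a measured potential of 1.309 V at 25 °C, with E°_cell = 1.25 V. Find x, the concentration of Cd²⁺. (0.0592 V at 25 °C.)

From the Nernst equation, log Q = n(E° − E)/0.0592 = 2(1.25 − 1.309)/0.0592 = -1.993, so Q = 0.0102.
With Q = [Cd²⁺]/[Hg²⁺] and the known concentrations, [Cd²⁺] in the numerator gives [Cd²⁺] = 0.0093 M.

0.0093 M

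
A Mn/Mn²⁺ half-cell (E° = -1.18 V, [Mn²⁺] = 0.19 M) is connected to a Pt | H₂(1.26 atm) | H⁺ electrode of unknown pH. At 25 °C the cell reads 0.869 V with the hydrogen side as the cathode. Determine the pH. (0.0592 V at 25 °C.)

E°_cell = 1.18 V and n = 2.
log Q = n(E° − E)/0.0592 = 2×(1.18 − 0.869)/0.0592 = 10.507.
With Q = [Mn²⁺]·P(H₂) / [H⁺]^2, solving for [H⁺] gives log[H⁺] = -5.564, so pH = 5.56.

pH = 5.56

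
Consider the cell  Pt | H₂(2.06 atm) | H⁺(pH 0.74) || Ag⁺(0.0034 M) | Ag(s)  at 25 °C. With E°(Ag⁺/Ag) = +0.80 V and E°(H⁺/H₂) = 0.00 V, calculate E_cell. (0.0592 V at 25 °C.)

0.71 V

The Ag⁺/Ag couple is the cathode, so E°_cell = 0.80 V; n = 2.
[H⁺] = 10^(−0.74) = 0.18 M, and Q = [H⁺]^2 / ([Ag⁺]^2·P(H₂)) = 1390.
E = E° − (0.0592/2) log Q = 0.80 − (0.0592/2)(3.143) = 0.707 V.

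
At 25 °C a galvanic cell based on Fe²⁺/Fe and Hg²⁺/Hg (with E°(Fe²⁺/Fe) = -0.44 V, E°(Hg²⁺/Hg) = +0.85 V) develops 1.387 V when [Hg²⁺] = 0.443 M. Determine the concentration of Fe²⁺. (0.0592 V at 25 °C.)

From the Nernst equation, log Q = n(E° − E)/0.0592 = 2(1.29 − 1.387)/0.0592 = -3.277, so Q = 5.28 × 10^-4.
With Q = [Fe²⁺]/[Hg²⁺] and the known concentrations, [Fe²⁺] in the numerator gives [Fe²⁺] = 2.3 × 10^-4 M.

2.3 × 10^-4 M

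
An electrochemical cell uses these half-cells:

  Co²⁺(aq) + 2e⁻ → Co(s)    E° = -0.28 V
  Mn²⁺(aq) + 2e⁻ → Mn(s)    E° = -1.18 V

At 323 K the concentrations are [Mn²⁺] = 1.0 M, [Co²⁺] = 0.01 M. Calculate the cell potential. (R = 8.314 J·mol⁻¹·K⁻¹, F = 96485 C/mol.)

The Co²⁺/Co couple has the higher reduction potential and acts as the cathode, so E°_cell = -0.28 − (-1.18) = 0.90 V.
Balancing electrons gives n = 2; the reaction quotient is Q = [Mn²⁺]/[Co²⁺] = 100.
E = E° − (RT/nF) ln Q = 0.90 − (8.314×323)/(2×96485) × (4.605) = 0.900 − 0.064 = 0.836 V.

0.836 V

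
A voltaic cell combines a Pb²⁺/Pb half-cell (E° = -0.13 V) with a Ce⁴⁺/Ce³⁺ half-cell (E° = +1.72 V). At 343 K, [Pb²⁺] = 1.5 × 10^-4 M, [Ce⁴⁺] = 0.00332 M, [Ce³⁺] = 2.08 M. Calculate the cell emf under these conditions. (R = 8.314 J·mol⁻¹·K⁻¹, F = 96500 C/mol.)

1.79 V

The Ce⁴⁺/Ce³⁺ couple has the higher reduction potential and acts as the cathode, so E°_cell = +1.72 − (-0.13) = 1.85 V.
Balancing electrons gives n = 2; the reaction quotient is Q = [Pb²⁺]·[Ce³⁺]^2/[Ce⁴⁺]^2 = 58.9.
E = E° − (RT/nF) ln Q = 1.85 − (8.314×343)/(2×96500) × (4.075) = 1.850 − 0.060 = 1.790 V.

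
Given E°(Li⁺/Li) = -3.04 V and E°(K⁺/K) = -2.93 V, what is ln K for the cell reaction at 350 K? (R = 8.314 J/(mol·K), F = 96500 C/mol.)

ln K = 3.6

E°_cell = -2.93 − (-3.04) = 0.11 V, with n = 1 electron transferred.
At equilibrium E = 0, so the Nernst equation gives ln K = nFE°/RT = (1)(96500)(0.11)/((8.314)(350)) = 3.65.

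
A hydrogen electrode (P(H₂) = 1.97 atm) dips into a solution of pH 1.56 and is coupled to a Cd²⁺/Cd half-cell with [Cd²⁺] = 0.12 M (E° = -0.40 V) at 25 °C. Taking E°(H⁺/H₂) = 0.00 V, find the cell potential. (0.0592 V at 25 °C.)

0.33 V

The hydrogen couple is the cathode, so E°_cell = 0.40 V; n = 2.
[H⁺] = 10^(−1.56) = 0.028 M, and Q = [Cd²⁺]·P(H₂) / [H⁺]^2 = 312.
E = E° − (0.0592/2) log Q = 0.40 − (0.0592/2)(2.494) = 0.326 V.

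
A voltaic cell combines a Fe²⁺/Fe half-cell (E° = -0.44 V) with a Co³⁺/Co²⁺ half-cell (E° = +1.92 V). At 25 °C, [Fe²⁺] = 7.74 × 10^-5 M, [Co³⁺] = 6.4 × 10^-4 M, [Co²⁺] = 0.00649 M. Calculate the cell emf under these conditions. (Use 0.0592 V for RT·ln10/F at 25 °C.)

2.42 V

The Co³⁺/Co²⁺ couple has the higher reduction potential and acts as the cathode, so E°_cell = +1.92 − (-0.44) = 2.36 V.
Balancing electrons gives n = 2; the reaction quotient is Q = [Fe²⁺]·[Co²⁺]^2/[Co³⁺]^2 = 0.00796.
At 25 °C, E = E° − (0.0592/n) log Q = 2.36 − (0.0592/2)(-2.099) = 2.360 + 0.062 = 2.422 V.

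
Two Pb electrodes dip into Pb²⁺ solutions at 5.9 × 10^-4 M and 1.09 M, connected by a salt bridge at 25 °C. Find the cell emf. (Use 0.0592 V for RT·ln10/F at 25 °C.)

0.097 V

Both half-cells are Pb²⁺/Pb, so E°_cell = 0. The concentrated side is the cathode; the cell reaction moves Pb²⁺ from high to low concentration with n = 2.
Q = [Pb²⁺]_dilute/[Pb²⁺]_conc = 5.9 × 10^-4/1.09 = 5.41 × 10^-4.
E = 0 − (0.0592/2) log Q = −(0.0592/2)(-3.267) = 0.0967 V.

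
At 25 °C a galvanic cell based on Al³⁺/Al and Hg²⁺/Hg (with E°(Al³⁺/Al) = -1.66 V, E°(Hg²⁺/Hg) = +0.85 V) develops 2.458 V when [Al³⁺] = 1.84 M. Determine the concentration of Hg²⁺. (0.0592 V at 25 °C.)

From the Nernst equation, log Q = n(E° − E)/0.0592 = 6(2.51 − 2.458)/0.0592 = 5.270, so Q = 1.86 × 10^5.
With Q = [Al³⁺]^2/[Hg²⁺]^3 and the known concentrations, [Hg²⁺]^3 in the denominator gives [Hg²⁺] = 0.026 M.

0.026 M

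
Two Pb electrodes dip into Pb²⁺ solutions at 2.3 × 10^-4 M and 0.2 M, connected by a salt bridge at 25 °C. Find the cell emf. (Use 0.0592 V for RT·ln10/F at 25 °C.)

0.087 V

Both half-cells are Pb²⁺/Pb, so E°_cell = 0. The concentrated side is the cathode; the cell reaction moves Pb²⁺ from high to low concentration with n = 2.
Q = [Pb²⁺]_dilute/[Pb²⁺]_conc = 2.3 × 10^-4/0.2 = 0.00115.
E = 0 − (0.0592/2) log Q = −(0.0592/2)(-2.939) = 0.0870 V.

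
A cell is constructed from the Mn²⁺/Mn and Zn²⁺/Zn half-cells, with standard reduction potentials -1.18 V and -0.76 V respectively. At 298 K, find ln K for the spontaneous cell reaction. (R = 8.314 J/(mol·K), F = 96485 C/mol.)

E°_cell = -0.76 − (-1.18) = 0.42 V, with n = 2 electrons transferred.
At equilibrium E = 0, so the Nernst equation gives ln K = nFE°/RT = (2)(96485)(0.42)/((8.314)(298)) = 32.71.

ln K = 32.7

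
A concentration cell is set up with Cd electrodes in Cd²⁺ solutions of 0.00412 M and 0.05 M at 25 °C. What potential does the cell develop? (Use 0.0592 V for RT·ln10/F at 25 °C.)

0.032 V

Both half-cells are Cd²⁺/Cd, so E°_cell = 0. The concentrated side is the cathode; the cell reaction moves Cd²⁺ from high to low concentration with n = 2.
Q = [Cd²⁺]_dilute/[Cd²⁺]_conc = 0.00412/0.05 = 0.0824.
E = 0 − (0.0592/2) log Q = −(0.0592/2)(-1.084) = 0.0321 V.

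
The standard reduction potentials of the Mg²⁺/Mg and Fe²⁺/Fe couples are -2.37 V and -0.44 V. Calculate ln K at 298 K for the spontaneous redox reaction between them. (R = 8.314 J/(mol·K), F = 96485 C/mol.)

ln K = 150.3

E°_cell = -0.44 − (-2.37) = 1.93 V, with n = 2 electrons transferred.
At equilibrium E = 0, so the Nernst equation gives ln K = nFE°/RT = (2)(96485)(1.93)/((8.314)(298)) = 150.32.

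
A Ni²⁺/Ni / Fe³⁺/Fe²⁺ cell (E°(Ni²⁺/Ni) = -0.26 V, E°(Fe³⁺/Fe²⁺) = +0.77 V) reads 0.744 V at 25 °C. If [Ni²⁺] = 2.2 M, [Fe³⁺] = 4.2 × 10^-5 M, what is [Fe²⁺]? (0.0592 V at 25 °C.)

1.9 M

From the Nernst equation, log Q = n(E° − E)/0.0592 = 2(1.03 − 0.744)/0.0592 = 9.662, so Q = 4.59 × 10^9.
With Q = [Ni²⁺]·[Fe²⁺]^2/[Fe³⁺]^2 and the known concentrations, [Fe²⁺]^2 in the numerator gives [Fe²⁺] = 1.9 M.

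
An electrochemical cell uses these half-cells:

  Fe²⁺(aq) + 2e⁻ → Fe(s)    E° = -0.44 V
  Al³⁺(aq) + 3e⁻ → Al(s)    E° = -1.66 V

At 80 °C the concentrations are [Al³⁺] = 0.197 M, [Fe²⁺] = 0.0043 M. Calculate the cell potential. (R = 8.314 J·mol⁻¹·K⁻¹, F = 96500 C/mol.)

The Fe²⁺/Fe couple has the higher reduction potential and acts as the cathode, so E°_cell = -0.44 − (-1.66) = 1.22 V.
Balancing electrons gives n = 6; the reaction quotient is Q = [Al³⁺]^2/[Fe²⁺]^3 = 4.88 × 10^5.
E = E° − (RT/nF) ln Q = 1.22 − (8.314×353)/(6×96500) × (13.098) = 1.220 − 0.066 = 1.154 V.

1.15 V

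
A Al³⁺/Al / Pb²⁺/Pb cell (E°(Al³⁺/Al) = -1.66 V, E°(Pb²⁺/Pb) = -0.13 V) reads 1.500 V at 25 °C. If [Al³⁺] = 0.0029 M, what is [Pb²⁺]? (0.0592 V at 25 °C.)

0.002 M

From the Nernst equation, log Q = n(E° − E)/0.0592 = 6(1.53 − 1.500)/0.0592 = 3.041, so Q = 1100.
With Q = [Al³⁺]^2/[Pb²⁺]^3 and the known concentrations, [Pb²⁺]^3 in the denominator gives [Pb²⁺] = 0.002 M.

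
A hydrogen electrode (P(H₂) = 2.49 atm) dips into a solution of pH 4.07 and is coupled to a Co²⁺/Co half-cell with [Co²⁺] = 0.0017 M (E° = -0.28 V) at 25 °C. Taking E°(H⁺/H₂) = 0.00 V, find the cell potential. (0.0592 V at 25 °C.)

0.11 V

The hydrogen couple is the cathode, so E°_cell = 0.28 V; n = 2.
[H⁺] = 10^(−4.07) = 8.5 × 10^-5 M, and Q = [Co²⁺]·P(H₂) / [H⁺]^2 = 5.84 × 10^5.
E = E° − (0.0592/2) log Q = 0.28 − (0.0592/2)(5.767) = 0.109 V.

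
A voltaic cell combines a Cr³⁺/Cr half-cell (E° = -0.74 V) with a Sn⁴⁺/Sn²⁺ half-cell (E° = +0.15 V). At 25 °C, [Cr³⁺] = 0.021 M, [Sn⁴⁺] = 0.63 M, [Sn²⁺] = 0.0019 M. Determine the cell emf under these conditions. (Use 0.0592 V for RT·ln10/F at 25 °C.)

The Sn⁴⁺/Sn²⁺ couple has the higher reduction potential and acts as the cathode, so E°_cell = +0.15 − (-0.74) = 0.89 V.
Balancing electrons gives n = 6; the reaction quotient is Q = [Cr³⁺]^2·[Sn²⁺]^3/[Sn⁴⁺]^3 = 1.21 × 10^-11.
At 25 °C, E = E° − (0.0592/n) log Q = 0.89 − (0.0592/6)(-10.917) = 0.890 + 0.108 = 0.998 V.

0.998 V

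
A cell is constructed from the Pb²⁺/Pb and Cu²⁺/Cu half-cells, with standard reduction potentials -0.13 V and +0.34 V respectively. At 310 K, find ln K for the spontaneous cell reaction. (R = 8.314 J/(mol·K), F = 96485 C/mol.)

E°_cell = +0.34 − (-0.13) = 0.47 V, with n = 2 electrons transferred.
At equilibrium E = 0, so the Nernst equation gives ln K = nFE°/RT = (2)(96485)(0.47)/((8.314)(310)) = 35.19.

ln K = 35.2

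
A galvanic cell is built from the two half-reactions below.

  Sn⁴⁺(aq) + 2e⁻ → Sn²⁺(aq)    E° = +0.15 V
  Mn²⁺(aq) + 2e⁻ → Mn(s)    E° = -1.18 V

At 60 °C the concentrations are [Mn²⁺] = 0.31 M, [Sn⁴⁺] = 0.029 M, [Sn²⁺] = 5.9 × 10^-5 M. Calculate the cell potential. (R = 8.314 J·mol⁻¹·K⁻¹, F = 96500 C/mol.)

1.44 V

The Sn⁴⁺/Sn²⁺ couple has the higher reduction potential and acts as the cathode, so E°_cell = +0.15 − (-1.18) = 1.33 V.
Balancing electrons gives n = 2; the reaction quotient is Q = [Mn²⁺]·[Sn²⁺]/[Sn⁴⁺] = 6.31 × 10^-4.
E = E° − (RT/nF) ln Q = 1.33 − (8.314×333)/(2×96500) × (-7.369) = 1.330 + 0.106 = 1.436 V.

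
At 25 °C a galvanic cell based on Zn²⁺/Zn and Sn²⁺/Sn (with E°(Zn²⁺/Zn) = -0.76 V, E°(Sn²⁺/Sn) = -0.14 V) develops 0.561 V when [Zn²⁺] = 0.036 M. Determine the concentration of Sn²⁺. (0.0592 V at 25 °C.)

3.7 × 10^-4 M

From the Nernst equation, log Q = n(E° − E)/0.0592 = 2(0.62 − 0.561)/0.0592 = 1.993, so Q = 98.5.
With Q = [Zn²⁺]/[Sn²⁺] and the known concentrations, [Sn²⁺] in the denominator gives [Sn²⁺] = 3.7 × 10^-4 M.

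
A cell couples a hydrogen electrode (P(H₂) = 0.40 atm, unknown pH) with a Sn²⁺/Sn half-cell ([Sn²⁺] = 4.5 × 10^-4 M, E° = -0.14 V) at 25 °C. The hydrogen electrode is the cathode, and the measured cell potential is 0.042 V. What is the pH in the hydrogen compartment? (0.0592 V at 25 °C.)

E°_cell = 0.14 V and n = 2.
log Q = n(E° − E)/0.0592 = 2×(0.14 − 0.042)/0.0592 = 3.311.
With Q = [Sn²⁺]·P(H₂) / [H⁺]^2, solving for [H⁺] gives log[H⁺] = -3.528, so pH = 3.53.

pH = 3.53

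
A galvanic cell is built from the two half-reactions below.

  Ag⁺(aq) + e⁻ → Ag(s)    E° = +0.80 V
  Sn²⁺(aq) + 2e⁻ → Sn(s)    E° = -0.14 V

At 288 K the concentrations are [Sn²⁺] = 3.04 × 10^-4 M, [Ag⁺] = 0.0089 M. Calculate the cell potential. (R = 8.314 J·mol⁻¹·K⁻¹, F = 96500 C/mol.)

The Ag⁺/Ag couple has the higher reduction potential and acts as the cathode, so E°_cell = +0.80 − (-0.14) = 0.94 V.
Balancing electrons gives n = 2; the reaction quotient is Q = [Sn²⁺]/[Ag⁺]^2 = 3.84.
E = E° − (RT/nF) ln Q = 0.94 − (8.314×288)/(2×96500) × (1.345) = 0.940 − 0.017 = 0.923 V.

0.923 V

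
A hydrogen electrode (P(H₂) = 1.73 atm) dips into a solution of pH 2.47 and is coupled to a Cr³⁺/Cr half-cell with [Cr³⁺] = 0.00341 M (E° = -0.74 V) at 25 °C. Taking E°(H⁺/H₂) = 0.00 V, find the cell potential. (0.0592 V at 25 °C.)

0.64 V

The hydrogen couple is the cathode, so E°_cell = 0.74 V; n = 6.
[H⁺] = 10^(−2.47) = 0.0034 M, and Q = [Cr³⁺]^2·P(H₂)^3 / [H⁺]^6 = 3.98 × 10^10.
E = E° − (0.0592/6) log Q = 0.74 − (0.0592/6)(10.600) = 0.635 V.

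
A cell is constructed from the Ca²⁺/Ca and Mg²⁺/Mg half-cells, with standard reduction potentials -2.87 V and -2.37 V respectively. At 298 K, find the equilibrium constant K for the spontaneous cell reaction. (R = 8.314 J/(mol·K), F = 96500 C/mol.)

8.2 × 10^16

E°_cell = -2.37 − (-2.87) = 0.50 V, with n = 2 electrons transferred.
At equilibrium E = 0, so the Nernst equation gives ln K = nFE°/RT = (2)(96500)(0.50)/((8.314)(298)) = 38.95.
K = e^38.95 = 8.2 × 10^16.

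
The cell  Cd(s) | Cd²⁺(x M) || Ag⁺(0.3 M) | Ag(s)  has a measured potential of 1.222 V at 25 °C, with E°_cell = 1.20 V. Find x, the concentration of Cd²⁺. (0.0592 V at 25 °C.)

From the Nernst equation, log Q = n(E° − E)/0.0592 = 2(1.20 − 1.222)/0.0592 = -0.743, so Q = 0.181.
With Q = [Cd²⁺]/[Ag⁺]^2 and the known concentrations, [Cd²⁺] in the numerator gives [Cd²⁺] = 0.016 M.

0.016 M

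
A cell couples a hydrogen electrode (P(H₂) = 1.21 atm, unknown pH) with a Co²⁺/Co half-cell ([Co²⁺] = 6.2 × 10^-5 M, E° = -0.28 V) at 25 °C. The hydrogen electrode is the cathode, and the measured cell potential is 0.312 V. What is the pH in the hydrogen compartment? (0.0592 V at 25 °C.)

pH = 1.52

E°_cell = 0.28 V and n = 2.
log Q = n(E° − E)/0.0592 = 2×(0.28 − 0.312)/0.0592 = -1.081.
With Q = [Co²⁺]·P(H₂) / [H⁺]^2, solving for [H⁺] gives log[H⁺] = -1.522, so pH = 1.52.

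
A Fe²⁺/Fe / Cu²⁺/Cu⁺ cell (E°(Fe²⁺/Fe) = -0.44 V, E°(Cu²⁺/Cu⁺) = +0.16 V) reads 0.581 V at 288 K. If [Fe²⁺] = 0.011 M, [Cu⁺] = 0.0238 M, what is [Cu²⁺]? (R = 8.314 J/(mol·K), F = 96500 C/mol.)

0.0012 M

From the Nernst equation, ln Q = nF(E° − E)/RT = 2×96500×(0.60 − 0.581)/(8.314×288) = 1.531, so Q = 4.62.
With Q = [Fe²⁺]·[Cu⁺]^2/[Cu²⁺]^2 and the known concentrations, [Cu²⁺]^2 in the denominator gives [Cu²⁺] = 0.0012 M.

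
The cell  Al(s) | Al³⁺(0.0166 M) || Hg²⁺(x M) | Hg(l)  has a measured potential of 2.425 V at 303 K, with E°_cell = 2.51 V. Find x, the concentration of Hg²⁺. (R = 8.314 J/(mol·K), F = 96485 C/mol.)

9.7 × 10^-5 M

From the Nernst equation, ln Q = nF(E° − E)/RT = 6×96485×(2.51 − 2.425)/(8.314×303) = 19.533, so Q = 3.04 × 10^8.
With Q = [Al³⁺]^2/[Hg²⁺]^3 and the known concentrations, [Hg²⁺]^3 in the denominator gives [Hg²⁺] = 9.7 × 10^-5 M.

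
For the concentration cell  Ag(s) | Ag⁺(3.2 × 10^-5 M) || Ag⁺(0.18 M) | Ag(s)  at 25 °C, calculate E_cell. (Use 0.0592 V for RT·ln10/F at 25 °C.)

0.22 V

Both half-cells are Ag⁺/Ag, so E°_cell = 0. The concentrated side is the cathode; the cell reaction moves Ag⁺ from high to low concentration with n = 1.
Q = [Ag⁺]_dilute/[Ag⁺]_conc = 3.2 × 10^-5/0.18 = 1.78 × 10^-4.
E = 0 − (0.0592/1) log Q = −(0.0592/1)(-3.750) = 0.2220 V.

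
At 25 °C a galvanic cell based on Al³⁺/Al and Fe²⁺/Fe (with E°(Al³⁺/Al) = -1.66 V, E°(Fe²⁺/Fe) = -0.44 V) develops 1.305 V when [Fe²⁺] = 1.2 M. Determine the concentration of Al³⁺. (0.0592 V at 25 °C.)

6.5 × 10^-5 M

From the Nernst equation, log Q = n(E° − E)/0.0592 = 6(1.22 − 1.305)/0.0592 = -8.615, so Q = 2.43 × 10^-9.
With Q = [Al³⁺]^2/[Fe²⁺]^3 and the known concentrations, [Al³⁺]^2 in the numerator gives [Al³⁺] = 6.5 × 10^-5 M.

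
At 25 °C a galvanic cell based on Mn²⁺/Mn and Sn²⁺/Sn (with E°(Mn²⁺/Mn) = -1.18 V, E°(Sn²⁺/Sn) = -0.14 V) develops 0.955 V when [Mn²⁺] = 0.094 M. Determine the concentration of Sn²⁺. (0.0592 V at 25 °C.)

1.3 × 10^-4 M

From the Nernst equation, log Q = n(E° − E)/0.0592 = 2(1.04 − 0.955)/0.0592 = 2.872, so Q = 744.
With Q = [Mn²⁺]/[Sn²⁺] and the known concentrations, [Sn²⁺] in the denominator gives [Sn²⁺] = 1.3 × 10^-4 M.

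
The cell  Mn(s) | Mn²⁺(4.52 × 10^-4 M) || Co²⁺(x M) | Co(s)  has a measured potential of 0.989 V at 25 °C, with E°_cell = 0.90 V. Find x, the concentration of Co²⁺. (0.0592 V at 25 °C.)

0.46 M

From the Nernst equation, log Q = n(E° − E)/0.0592 = 2(0.90 − 0.989)/0.0592 = -3.007, so Q = 9.85 × 10^-4.
With Q = [Mn²⁺]/[Co²⁺] and the known concentrations, [Co²⁺] in the denominator gives [Co²⁺] = 0.46 M.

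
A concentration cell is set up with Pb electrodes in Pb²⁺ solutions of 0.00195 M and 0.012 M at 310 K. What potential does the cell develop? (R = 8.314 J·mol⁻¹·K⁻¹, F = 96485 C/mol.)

Both half-cells are Pb²⁺/Pb, so E°_cell = 0. The concentrated side is the cathode; the cell reaction moves Pb²⁺ from high to low concentration with n = 2.
Q = [Pb²⁺]_dilute/[Pb²⁺]_conc = 0.00195/0.012 = 0.162.
E = 0 − (RT/nF) ln Q = −((8.314×310)/(2×96485))(-1.817) = 0.0243 V.

0.024 V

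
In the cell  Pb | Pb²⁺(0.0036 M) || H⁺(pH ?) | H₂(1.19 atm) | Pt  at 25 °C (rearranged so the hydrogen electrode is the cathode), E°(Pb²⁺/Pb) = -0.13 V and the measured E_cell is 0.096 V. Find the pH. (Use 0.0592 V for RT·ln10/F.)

E°_cell = 0.13 V and n = 2.
log Q = n(E° − E)/0.0592 = 2×(0.13 − 0.096)/0.0592 = 1.149.
With Q = [Pb²⁺]·P(H₂) / [H⁺]^2, solving for [H⁺] gives log[H⁺] = -1.758, so pH = 1.76.

pH = 1.76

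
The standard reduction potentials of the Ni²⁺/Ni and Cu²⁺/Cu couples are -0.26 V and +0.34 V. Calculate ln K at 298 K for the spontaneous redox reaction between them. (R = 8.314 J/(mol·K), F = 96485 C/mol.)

E°_cell = +0.34 − (-0.26) = 0.60 V, with n = 2 electrons transferred.
At equilibrium E = 0, so the Nernst equation gives ln K = nFE°/RT = (2)(96485)(0.60)/((8.314)(298)) = 46.73.

ln K = 46.7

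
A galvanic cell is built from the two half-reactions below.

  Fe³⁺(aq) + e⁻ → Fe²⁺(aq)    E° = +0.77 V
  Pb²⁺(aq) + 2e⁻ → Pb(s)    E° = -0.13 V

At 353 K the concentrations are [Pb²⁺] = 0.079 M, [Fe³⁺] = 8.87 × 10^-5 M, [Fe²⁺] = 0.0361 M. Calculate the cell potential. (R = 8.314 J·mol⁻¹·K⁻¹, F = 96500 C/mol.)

The Fe³⁺/Fe²⁺ couple has the higher reduction potential and acts as the cathode, so E°_cell = +0.77 − (-0.13) = 0.90 V.
Balancing electrons gives n = 2; the reaction quotient is Q = [Pb²⁺]·[Fe²⁺]^2/[Fe³⁺]^2 = 1.31 × 10^4.
E = E° − (RT/nF) ln Q = 0.90 − (8.314×353)/(2×96500) × (9.479) = 0.900 − 0.144 = 0.756 V.

0.756 V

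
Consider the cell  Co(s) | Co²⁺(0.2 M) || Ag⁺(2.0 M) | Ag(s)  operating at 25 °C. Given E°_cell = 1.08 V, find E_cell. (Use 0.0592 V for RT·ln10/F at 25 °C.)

Balancing electrons gives n = 2; the reaction quotient is Q = [Co²⁺]/[Ag⁺]^2 = 0.0500.
At 25 °C, E = E° − (0.0592/n) log Q = 1.08 − (0.0592/2)(-1.301) = 1.080 + 0.039 = 1.119 V.

1.12 V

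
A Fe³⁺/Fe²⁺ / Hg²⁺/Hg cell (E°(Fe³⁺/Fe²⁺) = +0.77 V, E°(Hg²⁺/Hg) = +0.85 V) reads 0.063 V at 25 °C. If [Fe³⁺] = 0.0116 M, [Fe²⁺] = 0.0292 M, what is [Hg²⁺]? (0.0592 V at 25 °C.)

0.042 M

From the Nernst equation, log Q = n(E° − E)/0.0592 = 2(0.08 − 0.063)/0.0592 = 0.574, so Q = 3.75.
With Q = [Fe³⁺]^2/([Fe²⁺]^2·[Hg²⁺]) and the known concentrations, [Hg²⁺] in the denominator gives [Hg²⁺] = 0.042 M.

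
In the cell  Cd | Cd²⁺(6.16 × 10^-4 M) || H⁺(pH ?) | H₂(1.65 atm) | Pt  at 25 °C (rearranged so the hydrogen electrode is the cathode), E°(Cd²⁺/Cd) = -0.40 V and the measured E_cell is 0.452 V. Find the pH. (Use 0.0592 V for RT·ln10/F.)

E°_cell = 0.40 V and n = 2.
log Q = n(E° − E)/0.0592 = 2×(0.40 − 0.452)/0.0592 = -1.757.
With Q = [Cd²⁺]·P(H₂) / [H⁺]^2, solving for [H⁺] gives log[H⁺] = -0.618, so pH = 0.62.

pH = 0.62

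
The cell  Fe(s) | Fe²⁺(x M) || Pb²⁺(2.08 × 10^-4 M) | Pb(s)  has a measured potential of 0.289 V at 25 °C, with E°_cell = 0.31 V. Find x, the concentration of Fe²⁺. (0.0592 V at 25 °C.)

0.0011 M

From the Nernst equation, log Q = n(E° − E)/0.0592 = 2(0.31 − 0.289)/0.0592 = 0.709, so Q = 5.12.
With Q = [Fe²⁺]/[Pb²⁺] and the known concentrations, [Fe²⁺] in the numerator gives [Fe²⁺] = 0.0011 M.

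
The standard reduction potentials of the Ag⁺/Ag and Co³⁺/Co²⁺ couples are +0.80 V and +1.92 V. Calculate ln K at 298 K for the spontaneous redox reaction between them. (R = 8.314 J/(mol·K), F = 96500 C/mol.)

ln K = 43.6

E°_cell = +1.92 − (+0.80) = 1.12 V, with n = 1 electron transferred.
At equilibrium E = 0, so the Nernst equation gives ln K = nFE°/RT = (1)(96500)(1.12)/((8.314)(298)) = 43.62.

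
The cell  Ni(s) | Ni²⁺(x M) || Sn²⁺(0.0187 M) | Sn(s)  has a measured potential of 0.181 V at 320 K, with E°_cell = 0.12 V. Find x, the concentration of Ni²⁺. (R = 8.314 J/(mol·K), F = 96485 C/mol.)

2.2 × 10^-4 M

From the Nernst equation, ln Q = nF(E° − E)/RT = 2×96485×(0.12 − 0.181)/(8.314×320) = -4.424, so Q = 0.0120.
With Q = [Ni²⁺]/[Sn²⁺] and the known concentrations, [Ni²⁺] in the numerator gives [Ni²⁺] = 2.2 × 10^-4 M.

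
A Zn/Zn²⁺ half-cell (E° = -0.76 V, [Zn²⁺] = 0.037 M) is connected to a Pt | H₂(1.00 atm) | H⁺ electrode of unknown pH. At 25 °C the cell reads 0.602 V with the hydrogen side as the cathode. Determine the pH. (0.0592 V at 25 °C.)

E°_cell = 0.76 V and n = 2.
log Q = n(E° − E)/0.0592 = 2×(0.76 − 0.602)/0.0592 = 5.338.
With Q = [Zn²⁺]·P(H₂) / [H⁺]^2, solving for [H⁺] gives log[H⁺] = -3.385, so pH = 3.38.

pH = 3.38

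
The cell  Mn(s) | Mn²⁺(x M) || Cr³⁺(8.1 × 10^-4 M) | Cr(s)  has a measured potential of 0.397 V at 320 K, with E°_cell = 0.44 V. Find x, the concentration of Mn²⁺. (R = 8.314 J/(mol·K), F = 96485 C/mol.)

0.2 M

From the Nernst equation, ln Q = nF(E° − E)/RT = 6×96485×(0.44 − 0.397)/(8.314×320) = 9.357, so Q = 1.16 × 10^4.
With Q = [Mn²⁺]^3/[Cr³⁺]^2 and the known concentrations, [Mn²⁺]^3 in the numerator gives [Mn²⁺] = 0.2 M.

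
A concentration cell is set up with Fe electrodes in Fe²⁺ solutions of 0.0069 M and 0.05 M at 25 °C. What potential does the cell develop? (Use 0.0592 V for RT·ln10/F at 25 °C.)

Both half-cells are Fe²⁺/Fe, so E°_cell = 0. The concentrated side is the cathode; the cell reaction moves Fe²⁺ from high to low concentration with n = 2.
Q = [Fe²⁺]_dilute/[Fe²⁺]_conc = 0.0069/0.05 = 0.138.
E = 0 − (0.0592/2) log Q = −(0.0592/2)(-0.860) = 0.0255 V.

0.025 V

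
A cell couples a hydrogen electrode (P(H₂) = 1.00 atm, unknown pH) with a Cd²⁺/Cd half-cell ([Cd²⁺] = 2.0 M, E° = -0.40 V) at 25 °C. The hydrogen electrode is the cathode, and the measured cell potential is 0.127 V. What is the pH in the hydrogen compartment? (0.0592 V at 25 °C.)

pH = 4.46

E°_cell = 0.40 V and n = 2.
log Q = n(E° − E)/0.0592 = 2×(0.40 − 0.127)/0.0592 = 9.223.
With Q = [Cd²⁺]·P(H₂) / [H⁺]^2, solving for [H⁺] gives log[H⁺] = -4.461, so pH = 4.46.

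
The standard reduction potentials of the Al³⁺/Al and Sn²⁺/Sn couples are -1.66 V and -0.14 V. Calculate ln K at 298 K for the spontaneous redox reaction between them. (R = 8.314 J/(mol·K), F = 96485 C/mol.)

ln K = 355.2

E°_cell = -0.14 − (-1.66) = 1.52 V, with n = 6 electrons transferred.
At equilibrium E = 0, so the Nernst equation gives ln K = nFE°/RT = (6)(96485)(1.52)/((8.314)(298)) = 355.16.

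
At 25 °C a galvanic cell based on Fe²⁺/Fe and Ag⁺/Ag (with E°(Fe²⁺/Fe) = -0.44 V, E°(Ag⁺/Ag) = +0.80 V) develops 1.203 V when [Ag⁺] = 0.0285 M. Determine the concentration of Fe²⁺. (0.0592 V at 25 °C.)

From the Nernst equation, log Q = n(E° − E)/0.0592 = 2(1.24 − 1.203)/0.0592 = 1.250, so Q = 17.8.
With Q = [Fe²⁺]/[Ag⁺]^2 and the known concentrations, [Fe²⁺] in the numerator gives [Fe²⁺] = 0.014 M.

0.014 M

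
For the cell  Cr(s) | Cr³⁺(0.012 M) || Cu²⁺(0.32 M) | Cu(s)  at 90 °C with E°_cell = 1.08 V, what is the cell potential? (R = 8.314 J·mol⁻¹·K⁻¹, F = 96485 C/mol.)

Balancing electrons gives n = 6; the reaction quotient is Q = [Cr³⁺]^2/[Cu²⁺]^3 = 0.00439.
E = E° − (RT/nF) ln Q = 1.08 − (8.314×363)/(6×96485) × (-5.427) = 1.080 + 0.028 = 1.108 V.

1.11 V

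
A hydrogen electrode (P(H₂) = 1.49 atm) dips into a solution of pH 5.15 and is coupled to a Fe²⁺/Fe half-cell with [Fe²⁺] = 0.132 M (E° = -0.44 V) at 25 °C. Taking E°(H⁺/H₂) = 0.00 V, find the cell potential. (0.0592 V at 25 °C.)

0.16 V

The hydrogen couple is the cathode, so E°_cell = 0.44 V; n = 2.
[H⁺] = 10^(−5.15) = 7.1 × 10^-6 M, and Q = [Fe²⁺]·P(H₂) / [H⁺]^2 = 3.92 × 10^9.
E = E° − (0.0592/2) log Q = 0.44 − (0.0592/2)(9.594) = 0.156 V.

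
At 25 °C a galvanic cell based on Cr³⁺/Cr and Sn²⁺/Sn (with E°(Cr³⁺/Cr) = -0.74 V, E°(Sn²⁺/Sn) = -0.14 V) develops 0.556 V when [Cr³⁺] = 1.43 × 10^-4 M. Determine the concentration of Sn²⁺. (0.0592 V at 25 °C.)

8.9 × 10^-5 M

From the Nernst equation, log Q = n(E° − E)/0.0592 = 6(0.60 − 0.556)/0.0592 = 4.459, so Q = 2.88 × 10^4.
With Q = [Cr³⁺]^2/[Sn²⁺]^3 and the known concentrations, [Sn²⁺]^3 in the denominator gives [Sn²⁺] = 8.9 × 10^-5 M.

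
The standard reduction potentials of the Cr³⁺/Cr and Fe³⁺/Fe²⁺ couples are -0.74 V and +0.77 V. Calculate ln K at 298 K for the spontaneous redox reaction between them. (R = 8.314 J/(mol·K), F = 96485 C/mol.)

ln K = 176.4

E°_cell = +0.77 − (-0.74) = 1.51 V, with n = 3 electrons transferred.
At equilibrium E = 0, so the Nernst equation gives ln K = nFE°/RT = (3)(96485)(1.51)/((8.314)(298)) = 176.41.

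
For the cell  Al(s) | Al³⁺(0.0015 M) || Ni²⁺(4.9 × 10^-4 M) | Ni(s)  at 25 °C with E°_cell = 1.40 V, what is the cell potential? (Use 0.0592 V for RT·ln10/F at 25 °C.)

1.36 V

Balancing electrons gives n = 6; the reaction quotient is Q = [Al³⁺]^2/[Ni²⁺]^3 = 1.91 × 10^4.
At 25 °C, E = E° − (0.0592/n) log Q = 1.40 − (0.0592/6)(4.282) = 1.400 − 0.042 = 1.358 V.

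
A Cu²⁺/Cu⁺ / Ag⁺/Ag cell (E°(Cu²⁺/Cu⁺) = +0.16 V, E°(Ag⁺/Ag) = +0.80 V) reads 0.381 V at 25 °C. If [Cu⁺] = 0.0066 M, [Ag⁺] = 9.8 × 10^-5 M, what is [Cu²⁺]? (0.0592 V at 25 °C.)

From the Nernst equation, log Q = n(E° − E)/0.0592 = 1(0.64 − 0.381)/0.0592 = 4.375, so Q = 2.37 × 10^4.
With Q = [Cu²⁺]/([Cu⁺]·[Ag⁺]) and the known concentrations, [Cu²⁺] in the numerator gives [Cu²⁺] = 0.015 M.

0.015 M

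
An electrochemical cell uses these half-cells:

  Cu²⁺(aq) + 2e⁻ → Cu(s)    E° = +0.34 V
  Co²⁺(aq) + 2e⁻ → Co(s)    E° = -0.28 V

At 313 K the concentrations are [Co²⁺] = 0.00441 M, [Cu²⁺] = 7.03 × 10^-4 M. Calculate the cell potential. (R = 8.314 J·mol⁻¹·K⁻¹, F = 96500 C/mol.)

The Cu²⁺/Cu couple has the higher reduction potential and acts as the cathode, so E°_cell = +0.34 − (-0.28) = 0.62 V.
Balancing electrons gives n = 2; the reaction quotient is Q = [Co²⁺]/[Cu²⁺] = 6.27.
E = E° − (RT/nF) ln Q = 0.62 − (8.314×313)/(2×96500) × (1.836) = 0.620 − 0.025 = 0.595 V.

0.595 V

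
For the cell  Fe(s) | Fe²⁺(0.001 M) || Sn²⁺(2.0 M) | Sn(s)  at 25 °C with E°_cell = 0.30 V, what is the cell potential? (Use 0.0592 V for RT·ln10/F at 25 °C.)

Balancing electrons gives n = 2; the reaction quotient is Q = [Fe²⁺]/[Sn²⁺] = 5 × 10^-4.
At 25 °C, E = E° − (0.0592/n) log Q = 0.30 − (0.0592/2)(-3.301) = 0.300 + 0.098 = 0.398 V.

0.398 V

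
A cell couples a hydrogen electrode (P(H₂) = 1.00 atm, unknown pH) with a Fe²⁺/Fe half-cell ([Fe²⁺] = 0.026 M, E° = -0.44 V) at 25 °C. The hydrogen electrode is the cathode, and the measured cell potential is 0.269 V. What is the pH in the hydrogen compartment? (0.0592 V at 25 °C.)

pH = 3.68

E°_cell = 0.44 V and n = 2.
log Q = n(E° − E)/0.0592 = 2×(0.44 − 0.269)/0.0592 = 5.777.
With Q = [Fe²⁺]·P(H₂) / [H⁺]^2, solving for [H⁺] gives log[H⁺] = -3.681, so pH = 3.68.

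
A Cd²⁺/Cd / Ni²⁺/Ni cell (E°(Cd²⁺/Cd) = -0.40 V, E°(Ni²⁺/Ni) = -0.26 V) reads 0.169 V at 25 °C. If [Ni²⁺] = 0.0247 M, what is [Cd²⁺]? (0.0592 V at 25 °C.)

From the Nernst equation, log Q = n(E° − E)/0.0592 = 2(0.14 − 0.169)/0.0592 = -0.980, so Q = 0.105.
With Q = [Cd²⁺]/[Ni²⁺] and the known concentrations, [Cd²⁺] in the numerator gives [Cd²⁺] = 0.0026 M.

0.0026 M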